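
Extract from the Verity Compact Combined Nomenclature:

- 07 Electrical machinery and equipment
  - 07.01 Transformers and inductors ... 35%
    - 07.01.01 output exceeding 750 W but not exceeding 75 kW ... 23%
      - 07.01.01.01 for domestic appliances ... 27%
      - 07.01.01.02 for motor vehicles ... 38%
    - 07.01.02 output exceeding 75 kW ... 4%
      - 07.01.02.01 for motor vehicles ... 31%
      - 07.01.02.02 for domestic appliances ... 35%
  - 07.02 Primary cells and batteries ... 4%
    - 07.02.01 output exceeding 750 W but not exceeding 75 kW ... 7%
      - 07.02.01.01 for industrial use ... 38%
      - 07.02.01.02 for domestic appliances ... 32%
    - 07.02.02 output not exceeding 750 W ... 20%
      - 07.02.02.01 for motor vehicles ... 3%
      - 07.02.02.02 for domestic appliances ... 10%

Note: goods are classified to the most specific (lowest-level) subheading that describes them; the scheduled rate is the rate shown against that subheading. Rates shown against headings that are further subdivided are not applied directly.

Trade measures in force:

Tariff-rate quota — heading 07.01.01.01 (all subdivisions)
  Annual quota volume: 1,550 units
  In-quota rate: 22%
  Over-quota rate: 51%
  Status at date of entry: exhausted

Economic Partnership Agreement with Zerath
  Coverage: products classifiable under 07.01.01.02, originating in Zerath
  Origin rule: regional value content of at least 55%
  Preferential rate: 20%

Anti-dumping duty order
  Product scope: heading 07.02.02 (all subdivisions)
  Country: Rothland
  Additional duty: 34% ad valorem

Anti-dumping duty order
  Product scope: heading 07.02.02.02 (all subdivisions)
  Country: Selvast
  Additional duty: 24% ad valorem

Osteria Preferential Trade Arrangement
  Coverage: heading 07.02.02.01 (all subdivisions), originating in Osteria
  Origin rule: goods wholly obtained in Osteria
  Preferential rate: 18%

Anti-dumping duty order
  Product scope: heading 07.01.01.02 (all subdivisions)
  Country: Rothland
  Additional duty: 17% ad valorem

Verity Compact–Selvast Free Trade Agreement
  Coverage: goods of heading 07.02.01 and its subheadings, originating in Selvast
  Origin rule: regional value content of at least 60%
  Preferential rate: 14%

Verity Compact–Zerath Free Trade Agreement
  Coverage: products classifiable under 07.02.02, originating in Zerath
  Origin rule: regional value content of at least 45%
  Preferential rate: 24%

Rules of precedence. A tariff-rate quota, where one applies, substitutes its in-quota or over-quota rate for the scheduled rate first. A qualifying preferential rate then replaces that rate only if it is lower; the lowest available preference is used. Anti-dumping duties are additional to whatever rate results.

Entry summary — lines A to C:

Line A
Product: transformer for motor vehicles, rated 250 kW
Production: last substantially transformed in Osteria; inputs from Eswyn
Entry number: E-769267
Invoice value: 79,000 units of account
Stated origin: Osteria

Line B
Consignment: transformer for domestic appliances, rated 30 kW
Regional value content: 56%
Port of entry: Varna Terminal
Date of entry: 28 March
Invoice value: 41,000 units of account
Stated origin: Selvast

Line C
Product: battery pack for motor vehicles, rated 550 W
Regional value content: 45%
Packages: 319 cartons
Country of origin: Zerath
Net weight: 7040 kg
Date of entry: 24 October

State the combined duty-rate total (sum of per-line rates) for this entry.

85%

Line A: transformer → 07.01; rated 250 kW → 07.01.02; for motor vehicles → 07.01.02.01. Scheduled 31%. Osteria agreement on 07.02.02.01: 07.01.02.01 not covered. → 31%.
Line B: transformer → 07.01; rated 30 kW → 07.01.01; for domestic appliances → 07.01.01.01. Scheduled 27%. quota on 07.01.01.01 exhausted → over-quota 51%; Selvast agreement on 07.02.01: 07.01.01.01 not covered. → 51%.
Line C: battery pack → 07.02; rated 550 W → 07.02.02; for motor vehicles → 07.02.02.01. Scheduled 3%. Zerath agreement on 07.01.01.02: 07.02.02.01 not covered; Zerath agreement on 07.02.02: RVC ≥ 45% → 24% available; preference 24% not lower than 3% → no reduction. → 3%.
Sum: 31% + 51% + 3% = 85%.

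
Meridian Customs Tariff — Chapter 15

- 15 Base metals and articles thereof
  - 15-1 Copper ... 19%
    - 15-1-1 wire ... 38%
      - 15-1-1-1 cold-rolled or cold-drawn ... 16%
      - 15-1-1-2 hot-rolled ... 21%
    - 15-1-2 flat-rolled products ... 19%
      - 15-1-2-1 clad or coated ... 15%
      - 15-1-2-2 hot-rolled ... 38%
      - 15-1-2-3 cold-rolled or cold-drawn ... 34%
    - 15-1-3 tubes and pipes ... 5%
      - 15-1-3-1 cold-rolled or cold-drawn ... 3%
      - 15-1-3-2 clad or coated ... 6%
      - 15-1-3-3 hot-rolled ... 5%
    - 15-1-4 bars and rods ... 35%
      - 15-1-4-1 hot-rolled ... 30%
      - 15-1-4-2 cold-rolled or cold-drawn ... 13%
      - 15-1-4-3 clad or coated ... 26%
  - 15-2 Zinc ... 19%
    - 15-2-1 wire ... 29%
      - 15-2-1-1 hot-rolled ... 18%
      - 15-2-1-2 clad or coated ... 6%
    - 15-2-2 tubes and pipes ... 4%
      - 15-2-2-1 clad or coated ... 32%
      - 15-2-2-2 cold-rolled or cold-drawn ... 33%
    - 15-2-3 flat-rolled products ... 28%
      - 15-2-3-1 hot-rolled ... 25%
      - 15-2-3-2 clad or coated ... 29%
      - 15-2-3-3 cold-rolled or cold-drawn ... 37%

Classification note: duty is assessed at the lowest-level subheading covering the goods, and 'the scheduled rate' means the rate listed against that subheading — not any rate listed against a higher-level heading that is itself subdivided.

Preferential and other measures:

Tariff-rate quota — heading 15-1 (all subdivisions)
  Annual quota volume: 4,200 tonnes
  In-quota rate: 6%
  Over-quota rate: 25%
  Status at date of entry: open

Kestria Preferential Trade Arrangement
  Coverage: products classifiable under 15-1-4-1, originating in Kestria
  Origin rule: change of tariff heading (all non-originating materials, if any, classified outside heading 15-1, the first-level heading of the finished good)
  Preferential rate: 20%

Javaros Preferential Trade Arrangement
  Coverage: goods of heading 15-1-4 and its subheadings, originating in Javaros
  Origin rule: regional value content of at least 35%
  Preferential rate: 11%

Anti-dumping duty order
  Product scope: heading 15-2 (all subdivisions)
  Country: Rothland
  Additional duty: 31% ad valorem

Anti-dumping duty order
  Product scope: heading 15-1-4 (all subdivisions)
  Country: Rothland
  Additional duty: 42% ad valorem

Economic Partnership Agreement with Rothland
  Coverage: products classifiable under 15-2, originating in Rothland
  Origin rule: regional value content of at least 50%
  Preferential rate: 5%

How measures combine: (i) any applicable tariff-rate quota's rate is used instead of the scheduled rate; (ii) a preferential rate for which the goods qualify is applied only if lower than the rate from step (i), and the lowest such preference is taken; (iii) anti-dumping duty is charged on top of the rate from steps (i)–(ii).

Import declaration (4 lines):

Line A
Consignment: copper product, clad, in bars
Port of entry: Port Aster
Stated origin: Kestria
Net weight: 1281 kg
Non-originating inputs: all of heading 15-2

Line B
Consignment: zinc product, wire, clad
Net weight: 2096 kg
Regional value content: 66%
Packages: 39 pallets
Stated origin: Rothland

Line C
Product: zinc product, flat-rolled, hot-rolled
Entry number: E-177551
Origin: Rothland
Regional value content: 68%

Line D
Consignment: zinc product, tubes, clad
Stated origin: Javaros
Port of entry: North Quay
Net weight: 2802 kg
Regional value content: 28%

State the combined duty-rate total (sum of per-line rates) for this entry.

Line A: copper → 15-1; in bars → 15-1-4; clad → 15-1-4-3. Scheduled 26%. quota on 15-1 open → in-quota 6%; Kestria agreement on 15-1-4-1: 15-1-4-3 not covered. → 6%.
Line B: zinc → 15-2; wire → 15-2-1; clad → 15-2-1-2. Scheduled 6%. Rothland agreement on 15-2: RVC ≥ 50% → 5% available; preferential 5%; anti-dumping (Rothland, 15-2): +31%; total 5% + 31% = 36%. → 36%.
Line C: zinc → 15-2; flat-rolled → 15-2-3; hot-rolled → 15-2-3-1. Scheduled 25%. Rothland agreement on 15-2: RVC ≥ 50% → 5% available; preferential 5%; anti-dumping (Rothland, 15-2): +31%; total 5% + 31% = 36%. → 36%.
Line D: zinc → 15-2; tubes → 15-2-2; clad → 15-2-2-1. Scheduled 32%. Javaros agreement on 15-1-4: 15-2-2-1 not covered. → 32%.
Sum: 6% + 36% + 36% + 32% = 110%.

110%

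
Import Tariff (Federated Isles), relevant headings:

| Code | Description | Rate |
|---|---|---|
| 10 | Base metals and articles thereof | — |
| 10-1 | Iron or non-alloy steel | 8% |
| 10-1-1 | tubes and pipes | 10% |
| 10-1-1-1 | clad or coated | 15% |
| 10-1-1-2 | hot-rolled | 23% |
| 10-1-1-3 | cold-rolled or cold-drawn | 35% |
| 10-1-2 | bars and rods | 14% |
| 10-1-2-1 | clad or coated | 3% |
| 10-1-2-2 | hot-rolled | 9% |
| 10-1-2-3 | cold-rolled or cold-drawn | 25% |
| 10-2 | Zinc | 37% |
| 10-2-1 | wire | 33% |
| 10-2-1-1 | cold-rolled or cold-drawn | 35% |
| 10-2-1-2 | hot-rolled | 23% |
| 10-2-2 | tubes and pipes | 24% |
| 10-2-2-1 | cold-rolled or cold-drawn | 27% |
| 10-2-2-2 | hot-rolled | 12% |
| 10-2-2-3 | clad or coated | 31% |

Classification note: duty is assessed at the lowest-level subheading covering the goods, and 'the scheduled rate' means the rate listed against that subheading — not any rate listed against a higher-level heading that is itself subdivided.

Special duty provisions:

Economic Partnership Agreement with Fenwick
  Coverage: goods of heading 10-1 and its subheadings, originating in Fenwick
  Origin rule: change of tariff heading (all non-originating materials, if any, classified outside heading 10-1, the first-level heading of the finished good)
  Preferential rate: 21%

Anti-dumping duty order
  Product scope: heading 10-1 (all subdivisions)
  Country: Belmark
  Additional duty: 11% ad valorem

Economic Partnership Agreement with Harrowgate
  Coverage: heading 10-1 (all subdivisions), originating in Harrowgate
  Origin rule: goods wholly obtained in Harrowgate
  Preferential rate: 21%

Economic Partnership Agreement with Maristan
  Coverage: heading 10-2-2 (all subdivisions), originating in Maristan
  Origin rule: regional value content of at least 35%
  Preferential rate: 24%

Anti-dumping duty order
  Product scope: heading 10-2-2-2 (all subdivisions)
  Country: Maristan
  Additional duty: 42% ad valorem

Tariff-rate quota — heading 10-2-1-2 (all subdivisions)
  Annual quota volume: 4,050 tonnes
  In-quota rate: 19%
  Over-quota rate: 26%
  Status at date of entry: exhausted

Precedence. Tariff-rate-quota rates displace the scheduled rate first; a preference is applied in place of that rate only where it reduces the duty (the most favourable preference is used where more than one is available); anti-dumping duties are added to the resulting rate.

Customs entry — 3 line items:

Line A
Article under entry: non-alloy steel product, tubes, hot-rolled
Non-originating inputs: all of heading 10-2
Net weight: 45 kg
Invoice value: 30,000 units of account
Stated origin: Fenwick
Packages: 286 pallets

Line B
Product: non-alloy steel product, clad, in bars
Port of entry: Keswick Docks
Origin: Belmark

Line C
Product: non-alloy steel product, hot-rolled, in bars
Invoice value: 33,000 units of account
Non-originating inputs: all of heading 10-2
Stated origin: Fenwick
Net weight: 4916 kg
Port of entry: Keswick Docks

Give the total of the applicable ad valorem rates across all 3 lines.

Line A: non-alloy steel → 10-1; tubes → 10-1-1; hot-rolled → 10-1-1-2. Scheduled 23%. Fenwick agreement on 10-1: CTH met → 21% available; preferential 21%. → 21%.
Line B: non-alloy steel → 10-1; in bars → 10-1-2; clad → 10-1-2-1. Scheduled 3%. anti-dumping (Belmark, 10-1): +11%; total 3% + 11% = 14%. → 14%.
Line C: non-alloy steel → 10-1; in bars → 10-1-2; hot-rolled → 10-1-2-2. Scheduled 9%. Fenwick agreement on 10-1: CTH met → 21% available; preference 21% not lower than 9% → no reduction. → 9%.
Sum: 21% + 14% + 9% = 44%.

44%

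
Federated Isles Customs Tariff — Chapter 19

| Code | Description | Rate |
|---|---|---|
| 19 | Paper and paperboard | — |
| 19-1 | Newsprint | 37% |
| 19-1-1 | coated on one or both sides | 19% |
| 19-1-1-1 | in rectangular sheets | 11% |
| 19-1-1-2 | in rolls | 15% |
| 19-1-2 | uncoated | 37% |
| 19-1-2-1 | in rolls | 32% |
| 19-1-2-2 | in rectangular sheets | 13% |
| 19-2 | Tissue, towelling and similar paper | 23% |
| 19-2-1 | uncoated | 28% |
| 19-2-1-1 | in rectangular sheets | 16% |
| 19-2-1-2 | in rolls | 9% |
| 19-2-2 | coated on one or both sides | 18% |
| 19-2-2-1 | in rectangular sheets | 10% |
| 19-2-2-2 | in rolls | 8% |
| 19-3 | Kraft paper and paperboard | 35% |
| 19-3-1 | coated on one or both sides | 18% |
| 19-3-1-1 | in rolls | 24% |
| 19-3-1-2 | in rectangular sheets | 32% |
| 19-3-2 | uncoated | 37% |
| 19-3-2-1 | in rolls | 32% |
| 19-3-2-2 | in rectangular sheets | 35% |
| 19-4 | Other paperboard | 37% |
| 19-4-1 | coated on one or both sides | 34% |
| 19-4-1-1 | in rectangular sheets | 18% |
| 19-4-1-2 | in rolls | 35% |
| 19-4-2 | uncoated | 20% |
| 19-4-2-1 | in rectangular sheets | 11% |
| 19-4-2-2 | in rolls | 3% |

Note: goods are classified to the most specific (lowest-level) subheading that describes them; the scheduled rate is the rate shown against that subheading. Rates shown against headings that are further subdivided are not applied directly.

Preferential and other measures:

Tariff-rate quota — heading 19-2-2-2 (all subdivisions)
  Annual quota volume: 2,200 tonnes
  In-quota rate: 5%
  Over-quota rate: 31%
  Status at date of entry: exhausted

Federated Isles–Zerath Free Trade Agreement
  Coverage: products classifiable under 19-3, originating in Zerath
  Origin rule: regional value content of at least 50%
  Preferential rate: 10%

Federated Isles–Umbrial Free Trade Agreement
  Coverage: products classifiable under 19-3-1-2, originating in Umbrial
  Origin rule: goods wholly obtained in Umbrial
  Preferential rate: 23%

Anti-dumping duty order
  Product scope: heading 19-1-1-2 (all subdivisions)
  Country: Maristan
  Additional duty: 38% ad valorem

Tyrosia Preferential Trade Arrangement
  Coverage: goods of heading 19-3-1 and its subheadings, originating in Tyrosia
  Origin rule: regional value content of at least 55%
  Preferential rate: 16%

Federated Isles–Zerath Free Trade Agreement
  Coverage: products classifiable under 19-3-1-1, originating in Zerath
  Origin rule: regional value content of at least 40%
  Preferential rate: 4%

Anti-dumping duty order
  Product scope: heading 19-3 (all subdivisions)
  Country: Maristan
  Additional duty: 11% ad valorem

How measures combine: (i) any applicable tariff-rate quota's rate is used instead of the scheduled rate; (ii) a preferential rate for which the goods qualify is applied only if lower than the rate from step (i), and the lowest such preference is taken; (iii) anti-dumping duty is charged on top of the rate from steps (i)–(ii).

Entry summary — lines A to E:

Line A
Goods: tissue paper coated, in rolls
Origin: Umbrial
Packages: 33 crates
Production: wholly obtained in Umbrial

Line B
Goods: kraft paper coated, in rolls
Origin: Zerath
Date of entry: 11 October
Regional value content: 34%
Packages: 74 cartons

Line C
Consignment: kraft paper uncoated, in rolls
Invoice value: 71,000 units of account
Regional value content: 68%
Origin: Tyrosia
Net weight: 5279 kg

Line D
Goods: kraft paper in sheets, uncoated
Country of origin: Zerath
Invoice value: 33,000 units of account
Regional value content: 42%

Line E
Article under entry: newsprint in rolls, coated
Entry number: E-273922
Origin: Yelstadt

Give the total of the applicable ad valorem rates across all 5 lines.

Line A: tissue paper → 19-2; coated → 19-2-2; in rolls → 19-2-2-2. Scheduled 8%. quota on 19-2-2-2 exhausted → over-quota 31%; Umbrial agreement on 19-3-1-2: 19-2-2-2 not covered. → 31%.
Line B: kraft paper → 19-3; coated → 19-3-1; in rolls → 19-3-1-1. Scheduled 24%. Zerath agreement on 19-3: RVC < 50%; Zerath agreement on 19-3-1-1: RVC < 40%. → 24%.
Line C: kraft paper → 19-3; uncoated → 19-3-2; in rolls → 19-3-2-1. Scheduled 32%. Tyrosia agreement on 19-3-1: 19-3-2-1 not covered. → 32%.
Line D: kraft paper → 19-3; uncoated → 19-3-2; in sheets → 19-3-2-2. Scheduled 35%. Zerath agreement on 19-3: RVC < 50%; Zerath agreement on 19-3-1-1: 19-3-2-2 not covered. → 35%.
Line E: newsprint → 19-1; coated → 19-1-1; in rolls → 19-1-1-2. Scheduled 15%. No special measure applies. → 15%.
Sum: 31% + 24% + 32% + 35% + 15% = 137%.

137%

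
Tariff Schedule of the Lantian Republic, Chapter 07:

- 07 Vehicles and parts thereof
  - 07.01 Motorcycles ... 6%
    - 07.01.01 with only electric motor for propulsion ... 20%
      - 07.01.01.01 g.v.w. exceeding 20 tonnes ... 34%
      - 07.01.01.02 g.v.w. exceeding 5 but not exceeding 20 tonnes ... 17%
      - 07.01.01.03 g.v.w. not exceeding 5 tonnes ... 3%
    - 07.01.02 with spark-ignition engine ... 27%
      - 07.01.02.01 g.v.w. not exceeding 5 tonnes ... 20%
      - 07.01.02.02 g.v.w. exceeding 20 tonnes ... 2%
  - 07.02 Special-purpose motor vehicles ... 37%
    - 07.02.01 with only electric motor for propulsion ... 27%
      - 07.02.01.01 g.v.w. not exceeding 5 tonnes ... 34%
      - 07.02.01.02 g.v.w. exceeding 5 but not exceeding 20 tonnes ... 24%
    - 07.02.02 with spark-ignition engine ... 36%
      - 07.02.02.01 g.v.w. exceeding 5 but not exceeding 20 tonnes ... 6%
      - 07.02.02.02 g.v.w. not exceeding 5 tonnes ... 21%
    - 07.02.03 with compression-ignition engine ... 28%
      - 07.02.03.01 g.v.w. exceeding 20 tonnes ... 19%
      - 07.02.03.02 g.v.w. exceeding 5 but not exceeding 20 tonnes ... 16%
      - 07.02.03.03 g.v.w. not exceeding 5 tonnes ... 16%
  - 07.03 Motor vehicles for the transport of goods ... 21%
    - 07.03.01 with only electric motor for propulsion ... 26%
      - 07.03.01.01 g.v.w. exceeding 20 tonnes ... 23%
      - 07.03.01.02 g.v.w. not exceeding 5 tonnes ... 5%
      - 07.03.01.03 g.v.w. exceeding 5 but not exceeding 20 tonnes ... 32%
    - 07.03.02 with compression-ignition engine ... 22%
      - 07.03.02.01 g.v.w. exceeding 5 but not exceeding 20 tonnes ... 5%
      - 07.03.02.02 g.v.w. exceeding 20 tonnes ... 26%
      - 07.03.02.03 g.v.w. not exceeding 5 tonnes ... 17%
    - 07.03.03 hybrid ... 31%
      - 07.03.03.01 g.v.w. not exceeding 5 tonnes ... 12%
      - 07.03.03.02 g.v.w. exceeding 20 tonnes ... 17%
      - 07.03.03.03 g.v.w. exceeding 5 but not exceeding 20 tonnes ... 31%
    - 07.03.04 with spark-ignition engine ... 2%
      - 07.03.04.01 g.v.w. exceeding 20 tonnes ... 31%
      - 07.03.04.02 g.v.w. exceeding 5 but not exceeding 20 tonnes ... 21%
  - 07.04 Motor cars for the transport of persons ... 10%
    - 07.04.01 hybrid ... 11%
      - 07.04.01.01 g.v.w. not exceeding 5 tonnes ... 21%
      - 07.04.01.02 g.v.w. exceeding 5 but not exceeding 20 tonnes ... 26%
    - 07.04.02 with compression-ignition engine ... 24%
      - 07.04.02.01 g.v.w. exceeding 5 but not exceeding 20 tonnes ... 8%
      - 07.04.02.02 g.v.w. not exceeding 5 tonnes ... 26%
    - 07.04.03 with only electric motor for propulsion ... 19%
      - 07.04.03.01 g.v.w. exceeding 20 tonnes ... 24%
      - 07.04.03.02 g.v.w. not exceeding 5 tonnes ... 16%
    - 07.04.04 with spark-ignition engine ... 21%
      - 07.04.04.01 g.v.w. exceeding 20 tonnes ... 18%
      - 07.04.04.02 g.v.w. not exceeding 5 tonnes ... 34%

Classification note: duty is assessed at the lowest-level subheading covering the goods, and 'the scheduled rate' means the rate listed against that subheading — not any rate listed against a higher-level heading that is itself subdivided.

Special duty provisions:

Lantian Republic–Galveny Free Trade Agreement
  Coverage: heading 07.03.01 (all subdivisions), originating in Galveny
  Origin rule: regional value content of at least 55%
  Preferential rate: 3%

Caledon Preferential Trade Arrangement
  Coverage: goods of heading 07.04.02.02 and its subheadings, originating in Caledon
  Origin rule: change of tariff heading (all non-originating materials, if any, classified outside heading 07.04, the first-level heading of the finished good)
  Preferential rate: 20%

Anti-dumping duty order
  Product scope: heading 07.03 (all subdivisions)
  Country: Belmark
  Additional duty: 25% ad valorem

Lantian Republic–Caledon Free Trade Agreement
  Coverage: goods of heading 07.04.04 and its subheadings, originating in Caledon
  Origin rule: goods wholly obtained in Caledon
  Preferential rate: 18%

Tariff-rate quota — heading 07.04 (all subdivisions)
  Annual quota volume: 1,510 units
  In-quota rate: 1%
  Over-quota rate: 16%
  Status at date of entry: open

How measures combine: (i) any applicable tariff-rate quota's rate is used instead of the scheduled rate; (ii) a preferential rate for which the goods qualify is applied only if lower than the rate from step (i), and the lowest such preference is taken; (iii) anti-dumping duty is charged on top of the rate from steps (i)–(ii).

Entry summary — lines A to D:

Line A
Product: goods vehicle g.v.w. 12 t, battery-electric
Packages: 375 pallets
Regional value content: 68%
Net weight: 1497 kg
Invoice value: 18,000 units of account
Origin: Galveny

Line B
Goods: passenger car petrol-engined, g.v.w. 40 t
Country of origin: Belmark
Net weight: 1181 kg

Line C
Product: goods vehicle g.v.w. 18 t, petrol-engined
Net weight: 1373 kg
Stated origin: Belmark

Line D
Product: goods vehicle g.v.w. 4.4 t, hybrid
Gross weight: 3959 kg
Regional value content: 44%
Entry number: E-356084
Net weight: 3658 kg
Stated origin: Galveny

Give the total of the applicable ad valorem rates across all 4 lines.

62%

Line A: goods vehicle → 07.03; battery-electric → 07.03.01; g.v.w. 12 t → 07.03.01.03. Scheduled 32%. Galveny agreement on 07.03.01: RVC ≥ 55% → 3% available; preferential 3%. → 3%.
Line B: passenger car → 07.04; petrol-engined → 07.04.04; g.v.w. 40 t → 07.04.04.01. Scheduled 18%. quota on 07.04 open → in-quota 1%. → 1%.
Line C: goods vehicle → 07.03; petrol-engined → 07.03.04; g.v.w. 18 t → 07.03.04.02. Scheduled 21%. anti-dumping (Belmark, 07.03): +25%; total 21% + 25% = 46%. → 46%.
Line D: goods vehicle → 07.03; hybrid → 07.03.03; g.v.w. 4.4 t → 07.03.03.01. Scheduled 12%. Galveny agreement on 07.03.01: 07.03.03.01 not covered. → 12%.
Sum: 3% + 1% + 46% + 12% = 62%.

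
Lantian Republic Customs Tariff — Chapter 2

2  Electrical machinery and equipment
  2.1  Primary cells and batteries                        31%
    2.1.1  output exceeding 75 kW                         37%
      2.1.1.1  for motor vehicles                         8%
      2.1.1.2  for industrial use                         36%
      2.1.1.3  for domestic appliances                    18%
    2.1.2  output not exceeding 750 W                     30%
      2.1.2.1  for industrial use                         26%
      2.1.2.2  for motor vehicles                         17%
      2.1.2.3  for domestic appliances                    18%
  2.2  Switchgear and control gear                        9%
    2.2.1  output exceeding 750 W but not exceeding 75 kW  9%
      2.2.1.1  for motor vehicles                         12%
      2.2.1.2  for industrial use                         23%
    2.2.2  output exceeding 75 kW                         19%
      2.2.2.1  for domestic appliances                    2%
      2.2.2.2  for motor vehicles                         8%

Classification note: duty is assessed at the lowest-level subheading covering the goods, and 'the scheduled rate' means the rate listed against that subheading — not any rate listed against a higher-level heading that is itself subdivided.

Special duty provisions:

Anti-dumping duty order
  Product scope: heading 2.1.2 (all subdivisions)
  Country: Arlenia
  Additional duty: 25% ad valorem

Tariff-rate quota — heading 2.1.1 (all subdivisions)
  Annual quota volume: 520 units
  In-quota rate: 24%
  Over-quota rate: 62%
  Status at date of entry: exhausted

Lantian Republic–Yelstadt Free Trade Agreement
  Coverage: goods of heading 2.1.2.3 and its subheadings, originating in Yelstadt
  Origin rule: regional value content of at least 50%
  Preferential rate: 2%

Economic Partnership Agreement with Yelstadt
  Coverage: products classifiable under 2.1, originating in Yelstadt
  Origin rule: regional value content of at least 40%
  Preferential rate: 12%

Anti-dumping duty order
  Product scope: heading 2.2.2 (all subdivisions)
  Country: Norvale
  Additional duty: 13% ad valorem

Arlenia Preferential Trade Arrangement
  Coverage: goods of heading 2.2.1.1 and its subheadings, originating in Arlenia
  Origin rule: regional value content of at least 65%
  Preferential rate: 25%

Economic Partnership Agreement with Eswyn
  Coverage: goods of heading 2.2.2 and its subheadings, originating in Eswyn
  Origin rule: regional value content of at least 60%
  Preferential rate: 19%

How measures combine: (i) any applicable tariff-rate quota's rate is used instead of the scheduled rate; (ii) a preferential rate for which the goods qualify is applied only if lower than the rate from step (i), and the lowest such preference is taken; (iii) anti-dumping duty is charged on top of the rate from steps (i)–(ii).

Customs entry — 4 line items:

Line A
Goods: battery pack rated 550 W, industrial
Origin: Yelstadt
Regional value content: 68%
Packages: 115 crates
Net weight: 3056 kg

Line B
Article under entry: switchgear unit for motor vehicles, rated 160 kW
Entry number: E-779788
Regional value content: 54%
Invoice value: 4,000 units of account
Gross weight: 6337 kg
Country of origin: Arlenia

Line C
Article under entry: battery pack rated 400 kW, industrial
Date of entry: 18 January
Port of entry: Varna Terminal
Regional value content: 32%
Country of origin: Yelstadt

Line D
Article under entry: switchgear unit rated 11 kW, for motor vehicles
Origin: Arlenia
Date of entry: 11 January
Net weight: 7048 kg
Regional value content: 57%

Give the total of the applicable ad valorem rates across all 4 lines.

94%

Line A: battery pack → 2.1; rated 550 W → 2.1.2; industrial → 2.1.2.1. Scheduled 26%. Yelstadt agreement on 2.1.2.3: 2.1.2.1 not covered; Yelstadt agreement on 2.1: RVC ≥ 40% → 12% available; preferential 12%. → 12%.
Line B: switchgear unit → 2.2; rated 160 kW → 2.2.2; for motor vehicles → 2.2.2.2. Scheduled 8%. Arlenia agreement on 2.2.1.1: 2.2.2.2 not covered. → 8%.
Line C: battery pack → 2.1; rated 400 kW → 2.1.1; industrial → 2.1.1.2. Scheduled 36%. quota on 2.1.1 exhausted → over-quota 62%; Yelstadt agreement on 2.1.2.3: 2.1.1.2 not covered; Yelstadt agreement on 2.1: RVC < 40%. → 62%.
Line D: switchgear unit → 2.2; rated 11 kW → 2.2.1; for motor vehicles → 2.2.1.1. Scheduled 12%. Arlenia agreement on 2.2.1.1: RVC < 65%. → 12%.
Sum: 12% + 8% + 62% + 12% = 94%.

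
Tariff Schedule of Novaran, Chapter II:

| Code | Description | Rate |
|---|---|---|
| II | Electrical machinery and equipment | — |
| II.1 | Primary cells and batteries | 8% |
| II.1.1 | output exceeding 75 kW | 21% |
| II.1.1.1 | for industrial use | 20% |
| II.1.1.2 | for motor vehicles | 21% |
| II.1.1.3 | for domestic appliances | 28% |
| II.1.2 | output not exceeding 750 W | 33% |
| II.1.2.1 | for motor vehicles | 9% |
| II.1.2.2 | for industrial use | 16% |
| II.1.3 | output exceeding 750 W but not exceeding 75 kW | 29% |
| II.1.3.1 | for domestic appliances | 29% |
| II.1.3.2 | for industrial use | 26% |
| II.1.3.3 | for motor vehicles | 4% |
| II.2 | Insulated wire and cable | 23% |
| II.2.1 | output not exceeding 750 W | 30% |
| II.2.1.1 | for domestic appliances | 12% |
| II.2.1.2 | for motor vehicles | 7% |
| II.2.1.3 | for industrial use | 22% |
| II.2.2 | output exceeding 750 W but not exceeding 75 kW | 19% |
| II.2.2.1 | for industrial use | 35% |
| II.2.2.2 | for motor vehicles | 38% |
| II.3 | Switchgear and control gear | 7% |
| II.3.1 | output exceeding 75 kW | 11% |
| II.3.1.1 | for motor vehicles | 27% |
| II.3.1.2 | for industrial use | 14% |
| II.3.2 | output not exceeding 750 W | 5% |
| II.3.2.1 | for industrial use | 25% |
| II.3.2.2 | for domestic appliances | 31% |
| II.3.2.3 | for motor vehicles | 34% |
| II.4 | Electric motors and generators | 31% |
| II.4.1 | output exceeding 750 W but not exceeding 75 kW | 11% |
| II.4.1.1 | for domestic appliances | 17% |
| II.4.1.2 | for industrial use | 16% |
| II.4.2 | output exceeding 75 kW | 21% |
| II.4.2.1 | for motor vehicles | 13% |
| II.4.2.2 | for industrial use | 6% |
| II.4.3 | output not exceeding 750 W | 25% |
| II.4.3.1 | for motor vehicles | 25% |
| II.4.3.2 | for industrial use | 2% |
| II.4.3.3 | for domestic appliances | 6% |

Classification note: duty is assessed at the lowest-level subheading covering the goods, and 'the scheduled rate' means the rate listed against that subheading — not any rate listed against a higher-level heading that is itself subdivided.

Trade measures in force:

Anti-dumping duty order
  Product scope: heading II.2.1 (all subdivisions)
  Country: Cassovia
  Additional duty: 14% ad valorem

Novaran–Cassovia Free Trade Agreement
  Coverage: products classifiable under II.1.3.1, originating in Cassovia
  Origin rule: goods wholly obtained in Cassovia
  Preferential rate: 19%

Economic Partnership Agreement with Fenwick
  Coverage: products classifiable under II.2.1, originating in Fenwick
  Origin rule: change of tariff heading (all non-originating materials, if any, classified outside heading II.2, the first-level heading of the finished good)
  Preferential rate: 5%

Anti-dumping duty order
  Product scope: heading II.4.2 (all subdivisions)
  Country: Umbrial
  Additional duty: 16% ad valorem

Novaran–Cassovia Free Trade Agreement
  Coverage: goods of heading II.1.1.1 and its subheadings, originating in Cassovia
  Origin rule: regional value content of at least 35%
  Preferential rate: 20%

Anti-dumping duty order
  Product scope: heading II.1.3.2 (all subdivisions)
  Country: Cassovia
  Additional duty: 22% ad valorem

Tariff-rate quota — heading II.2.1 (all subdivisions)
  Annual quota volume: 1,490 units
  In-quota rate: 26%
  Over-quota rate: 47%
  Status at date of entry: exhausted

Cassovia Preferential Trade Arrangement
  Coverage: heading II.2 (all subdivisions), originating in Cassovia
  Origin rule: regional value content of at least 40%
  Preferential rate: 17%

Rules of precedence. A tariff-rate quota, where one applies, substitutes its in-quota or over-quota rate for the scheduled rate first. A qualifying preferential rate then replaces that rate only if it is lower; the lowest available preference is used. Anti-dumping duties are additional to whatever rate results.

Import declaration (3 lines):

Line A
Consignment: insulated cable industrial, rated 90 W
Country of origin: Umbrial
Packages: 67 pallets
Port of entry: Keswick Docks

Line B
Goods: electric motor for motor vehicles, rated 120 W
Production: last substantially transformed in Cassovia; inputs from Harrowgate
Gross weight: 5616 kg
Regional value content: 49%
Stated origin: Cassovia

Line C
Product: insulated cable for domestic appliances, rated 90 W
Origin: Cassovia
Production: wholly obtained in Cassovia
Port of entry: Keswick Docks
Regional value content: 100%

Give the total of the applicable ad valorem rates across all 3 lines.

Line A: insulated cable → II.2; rated 90 W → II.2.1; industrial → II.2.1.3. Scheduled 22%. quota on II.2.1 exhausted → over-quota 47%. → 47%.
Line B: electric motor → II.4; rated 120 W → II.4.3; for motor vehicles → II.4.3.1. Scheduled 25%. Cassovia agreement on II.1.3.1: II.4.3.1 not covered; Cassovia agreement on II.1.1.1: II.4.3.1 not covered; Cassovia agreement on II.2: II.4.3.1 not covered. → 25%.
Line C: insulated cable → II.2; rated 90 W → II.2.1; for domestic appliances → II.2.1.1. Scheduled 12%. quota on II.2.1 exhausted → over-quota 47%; Cassovia agreement on II.1.3.1: II.2.1.1 not covered; Cassovia agreement on II.1.1.1: II.2.1.1 not covered; Cassovia agreement on II.2: RVC ≥ 40% → 17% available; preferential 17%; anti-dumping (Cassovia, II.2.1): +14%; total 17% + 14% = 31%. → 31%.
Sum: 47% + 25% + 31% = 103%.

103%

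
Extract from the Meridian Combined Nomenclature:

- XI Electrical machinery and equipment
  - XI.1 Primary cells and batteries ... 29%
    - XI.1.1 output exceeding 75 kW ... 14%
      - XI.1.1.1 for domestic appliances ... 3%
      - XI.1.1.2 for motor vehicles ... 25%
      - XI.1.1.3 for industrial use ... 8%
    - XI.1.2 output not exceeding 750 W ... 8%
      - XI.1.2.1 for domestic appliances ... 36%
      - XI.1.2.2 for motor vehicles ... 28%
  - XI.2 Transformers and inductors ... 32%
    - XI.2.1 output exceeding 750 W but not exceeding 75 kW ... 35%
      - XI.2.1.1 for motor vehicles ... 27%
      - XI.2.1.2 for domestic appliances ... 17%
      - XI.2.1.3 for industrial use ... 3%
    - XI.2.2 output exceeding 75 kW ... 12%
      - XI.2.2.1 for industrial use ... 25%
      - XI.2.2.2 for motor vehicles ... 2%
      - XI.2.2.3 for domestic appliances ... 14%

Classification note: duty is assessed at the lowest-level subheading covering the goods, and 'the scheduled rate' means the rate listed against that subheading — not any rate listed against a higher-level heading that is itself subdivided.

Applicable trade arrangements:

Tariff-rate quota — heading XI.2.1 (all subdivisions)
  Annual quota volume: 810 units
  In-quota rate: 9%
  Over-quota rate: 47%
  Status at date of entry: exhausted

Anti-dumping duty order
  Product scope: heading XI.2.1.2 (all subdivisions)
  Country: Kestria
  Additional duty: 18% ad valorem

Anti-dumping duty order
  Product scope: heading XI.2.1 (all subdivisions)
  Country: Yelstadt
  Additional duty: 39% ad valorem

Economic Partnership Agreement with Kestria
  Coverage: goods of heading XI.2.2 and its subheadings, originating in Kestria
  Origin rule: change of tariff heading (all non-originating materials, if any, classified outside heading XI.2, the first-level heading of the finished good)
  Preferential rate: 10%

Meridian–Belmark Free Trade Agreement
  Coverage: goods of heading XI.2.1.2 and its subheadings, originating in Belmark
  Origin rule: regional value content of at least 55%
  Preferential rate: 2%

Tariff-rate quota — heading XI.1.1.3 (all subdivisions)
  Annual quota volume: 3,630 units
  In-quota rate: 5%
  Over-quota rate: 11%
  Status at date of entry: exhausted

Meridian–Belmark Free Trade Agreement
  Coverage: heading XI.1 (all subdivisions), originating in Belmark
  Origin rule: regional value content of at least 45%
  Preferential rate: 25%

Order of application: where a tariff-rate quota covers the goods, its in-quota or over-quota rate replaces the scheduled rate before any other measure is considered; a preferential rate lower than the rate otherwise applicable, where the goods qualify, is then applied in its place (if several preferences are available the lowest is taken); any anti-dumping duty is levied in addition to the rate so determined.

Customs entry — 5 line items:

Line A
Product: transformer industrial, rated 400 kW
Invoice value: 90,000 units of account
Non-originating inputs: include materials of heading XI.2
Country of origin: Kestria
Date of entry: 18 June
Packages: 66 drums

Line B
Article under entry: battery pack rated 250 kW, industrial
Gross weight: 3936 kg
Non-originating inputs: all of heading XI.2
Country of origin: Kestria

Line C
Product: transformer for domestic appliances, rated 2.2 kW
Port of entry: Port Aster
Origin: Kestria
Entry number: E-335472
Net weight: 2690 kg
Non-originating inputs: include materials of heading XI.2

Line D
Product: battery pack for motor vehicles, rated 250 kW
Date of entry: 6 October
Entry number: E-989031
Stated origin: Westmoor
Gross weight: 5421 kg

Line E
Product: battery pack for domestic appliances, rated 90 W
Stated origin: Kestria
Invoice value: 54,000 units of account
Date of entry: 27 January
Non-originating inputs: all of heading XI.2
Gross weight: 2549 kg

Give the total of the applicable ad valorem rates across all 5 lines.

Line A: transformer → XI.2; rated 400 kW → XI.2.2; industrial → XI.2.2.1. Scheduled 25%. Kestria agreement on XI.2.2: CTH not met. → 25%.
Line B: battery pack → XI.1; rated 250 kW → XI.1.1; industrial → XI.1.1.3. Scheduled 8%. quota on XI.1.1.3 exhausted → over-quota 11%; Kestria agreement on XI.2.2: XI.1.1.3 not covered. → 11%.
Line C: transformer → XI.2; rated 2.2 kW → XI.2.1; for domestic appliances → XI.2.1.2. Scheduled 17%. quota on XI.2.1 exhausted → over-quota 47%; Kestria agreement on XI.2.2: XI.2.1.2 not covered; anti-dumping (Kestria, XI.2.1.2): +18%; total 47% + 18% = 65%. → 65%.
Line D: battery pack → XI.1; rated 250 kW → XI.1.1; for motor vehicles → XI.1.1.2. Scheduled 25%. No special measure applies. → 25%.
Line E: battery pack → XI.1; rated 90 W → XI.1.2; for domestic appliances → XI.1.2.1. Scheduled 36%. Kestria agreement on XI.2.2: XI.1.2.1 not covered. → 36%.
Sum: 25% + 11% + 65% + 25% + 36% = 162%.

162%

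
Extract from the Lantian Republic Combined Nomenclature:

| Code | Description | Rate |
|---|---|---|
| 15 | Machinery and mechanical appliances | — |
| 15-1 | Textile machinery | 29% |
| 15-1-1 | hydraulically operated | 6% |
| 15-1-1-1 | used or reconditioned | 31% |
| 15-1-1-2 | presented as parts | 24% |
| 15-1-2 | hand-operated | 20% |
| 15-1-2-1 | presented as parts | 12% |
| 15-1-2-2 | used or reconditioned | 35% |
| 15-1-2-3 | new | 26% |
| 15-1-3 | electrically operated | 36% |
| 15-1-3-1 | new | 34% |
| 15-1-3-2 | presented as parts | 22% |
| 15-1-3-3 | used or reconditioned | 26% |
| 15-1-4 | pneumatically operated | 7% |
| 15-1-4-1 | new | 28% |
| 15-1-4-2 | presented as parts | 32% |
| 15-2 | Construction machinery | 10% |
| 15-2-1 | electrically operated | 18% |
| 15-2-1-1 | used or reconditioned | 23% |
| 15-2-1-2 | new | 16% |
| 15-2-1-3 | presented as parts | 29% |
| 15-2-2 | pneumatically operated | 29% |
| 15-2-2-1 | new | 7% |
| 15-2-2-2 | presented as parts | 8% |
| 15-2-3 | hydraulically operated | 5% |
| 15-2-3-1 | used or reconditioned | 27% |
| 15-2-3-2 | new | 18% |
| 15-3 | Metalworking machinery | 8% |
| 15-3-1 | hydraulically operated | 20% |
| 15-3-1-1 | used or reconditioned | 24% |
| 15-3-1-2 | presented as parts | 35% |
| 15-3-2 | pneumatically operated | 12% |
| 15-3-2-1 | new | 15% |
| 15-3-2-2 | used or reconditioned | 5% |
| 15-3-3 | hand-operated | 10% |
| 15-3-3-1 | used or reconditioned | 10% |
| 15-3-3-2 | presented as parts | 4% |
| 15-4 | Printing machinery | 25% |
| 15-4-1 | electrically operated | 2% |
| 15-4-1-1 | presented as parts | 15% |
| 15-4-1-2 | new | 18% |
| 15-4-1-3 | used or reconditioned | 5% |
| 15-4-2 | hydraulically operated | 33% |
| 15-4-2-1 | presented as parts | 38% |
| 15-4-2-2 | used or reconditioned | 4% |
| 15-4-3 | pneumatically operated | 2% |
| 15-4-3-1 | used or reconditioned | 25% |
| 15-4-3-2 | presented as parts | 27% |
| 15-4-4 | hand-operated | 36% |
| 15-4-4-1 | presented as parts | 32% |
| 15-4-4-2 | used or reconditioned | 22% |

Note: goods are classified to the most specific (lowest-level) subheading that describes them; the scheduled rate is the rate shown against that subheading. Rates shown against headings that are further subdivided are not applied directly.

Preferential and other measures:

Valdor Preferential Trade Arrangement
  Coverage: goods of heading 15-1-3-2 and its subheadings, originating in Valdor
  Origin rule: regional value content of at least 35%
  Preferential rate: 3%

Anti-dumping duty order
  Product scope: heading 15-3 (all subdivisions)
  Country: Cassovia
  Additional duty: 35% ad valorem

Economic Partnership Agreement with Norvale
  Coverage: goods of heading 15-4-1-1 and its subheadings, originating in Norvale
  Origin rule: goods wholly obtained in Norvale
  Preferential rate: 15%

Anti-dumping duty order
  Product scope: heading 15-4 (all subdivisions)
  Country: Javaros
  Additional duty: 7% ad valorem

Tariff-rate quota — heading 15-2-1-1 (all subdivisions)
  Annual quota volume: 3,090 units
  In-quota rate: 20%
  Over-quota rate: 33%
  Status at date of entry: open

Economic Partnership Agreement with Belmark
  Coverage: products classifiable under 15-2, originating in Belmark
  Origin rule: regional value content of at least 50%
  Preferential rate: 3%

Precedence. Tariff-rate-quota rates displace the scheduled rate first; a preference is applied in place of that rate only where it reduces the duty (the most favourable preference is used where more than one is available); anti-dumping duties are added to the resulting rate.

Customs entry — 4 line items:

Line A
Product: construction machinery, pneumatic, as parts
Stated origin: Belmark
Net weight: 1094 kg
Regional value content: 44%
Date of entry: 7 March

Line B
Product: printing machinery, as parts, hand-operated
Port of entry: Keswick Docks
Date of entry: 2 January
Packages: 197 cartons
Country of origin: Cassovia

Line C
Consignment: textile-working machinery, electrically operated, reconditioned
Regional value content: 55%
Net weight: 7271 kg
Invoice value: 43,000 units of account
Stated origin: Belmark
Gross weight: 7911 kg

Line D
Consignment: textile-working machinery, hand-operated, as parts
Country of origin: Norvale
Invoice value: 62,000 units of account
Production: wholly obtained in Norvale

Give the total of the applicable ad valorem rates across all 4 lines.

Line A: construction → 15-2; pneumatic → 15-2-2; as parts → 15-2-2-2. Scheduled 8%. Belmark agreement on 15-2: RVC < 50%. → 8%.
Line B: printing → 15-4; hand-operated → 15-4-4; as parts → 15-4-4-1. Scheduled 32%. No special measure applies. → 32%.
Line C: textile-working → 15-1; electrically operated → 15-1-3; reconditioned → 15-1-3-3. Scheduled 26%. Belmark agreement on 15-2: 15-1-3-3 not covered. → 26%.
Line D: textile-working → 15-1; hand-operated → 15-1-2; as parts → 15-1-2-1. Scheduled 12%. Norvale agreement on 15-4-1-1: 15-1-2-1 not covered. → 12%.
Sum: 8% + 32% + 26% + 12% = 78%.

78%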